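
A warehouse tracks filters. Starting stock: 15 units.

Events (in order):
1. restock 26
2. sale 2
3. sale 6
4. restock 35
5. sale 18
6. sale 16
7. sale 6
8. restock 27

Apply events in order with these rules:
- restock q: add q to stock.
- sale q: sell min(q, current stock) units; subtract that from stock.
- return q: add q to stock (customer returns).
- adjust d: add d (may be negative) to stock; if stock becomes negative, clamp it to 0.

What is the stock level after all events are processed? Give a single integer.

Processing events:
Start: stock = 15
  Event 1 (restock 26): 15 + 26 = 41
  Event 2 (sale 2): sell min(2,41)=2. stock: 41 - 2 = 39. total_sold = 2
  Event 3 (sale 6): sell min(6,39)=6. stock: 39 - 6 = 33. total_sold = 8
  Event 4 (restock 35): 33 + 35 = 68
  Event 5 (sale 18): sell min(18,68)=18. stock: 68 - 18 = 50. total_sold = 26
  Event 6 (sale 16): sell min(16,50)=16. stock: 50 - 16 = 34. total_sold = 42
  Event 7 (sale 6): sell min(6,34)=6. stock: 34 - 6 = 28. total_sold = 48
  Event 8 (restock 27): 28 + 27 = 55
Final: stock = 55, total_sold = 48

Answer: 55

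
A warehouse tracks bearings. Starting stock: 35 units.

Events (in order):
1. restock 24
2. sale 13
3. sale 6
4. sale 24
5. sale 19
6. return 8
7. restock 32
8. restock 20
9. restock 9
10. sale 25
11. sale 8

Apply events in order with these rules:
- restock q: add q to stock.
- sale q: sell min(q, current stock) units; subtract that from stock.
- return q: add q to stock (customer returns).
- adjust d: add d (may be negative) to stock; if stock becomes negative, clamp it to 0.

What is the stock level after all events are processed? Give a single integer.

Answer: 36

Derivation:
Processing events:
Start: stock = 35
  Event 1 (restock 24): 35 + 24 = 59
  Event 2 (sale 13): sell min(13,59)=13. stock: 59 - 13 = 46. total_sold = 13
  Event 3 (sale 6): sell min(6,46)=6. stock: 46 - 6 = 40. total_sold = 19
  Event 4 (sale 24): sell min(24,40)=24. stock: 40 - 24 = 16. total_sold = 43
  Event 5 (sale 19): sell min(19,16)=16. stock: 16 - 16 = 0. total_sold = 59
  Event 6 (return 8): 0 + 8 = 8
  Event 7 (restock 32): 8 + 32 = 40
  Event 8 (restock 20): 40 + 20 = 60
  Event 9 (restock 9): 60 + 9 = 69
  Event 10 (sale 25): sell min(25,69)=25. stock: 69 - 25 = 44. total_sold = 84
  Event 11 (sale 8): sell min(8,44)=8. stock: 44 - 8 = 36. total_sold = 92
Final: stock = 36, total_sold = 92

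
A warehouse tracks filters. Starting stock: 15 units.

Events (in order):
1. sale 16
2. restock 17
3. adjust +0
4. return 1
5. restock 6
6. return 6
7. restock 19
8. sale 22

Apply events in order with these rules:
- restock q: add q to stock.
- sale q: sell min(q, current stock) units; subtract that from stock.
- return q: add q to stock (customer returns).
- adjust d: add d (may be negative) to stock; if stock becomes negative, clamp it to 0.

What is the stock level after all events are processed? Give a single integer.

Answer: 27

Derivation:
Processing events:
Start: stock = 15
  Event 1 (sale 16): sell min(16,15)=15. stock: 15 - 15 = 0. total_sold = 15
  Event 2 (restock 17): 0 + 17 = 17
  Event 3 (adjust +0): 17 + 0 = 17
  Event 4 (return 1): 17 + 1 = 18
  Event 5 (restock 6): 18 + 6 = 24
  Event 6 (return 6): 24 + 6 = 30
  Event 7 (restock 19): 30 + 19 = 49
  Event 8 (sale 22): sell min(22,49)=22. stock: 49 - 22 = 27. total_sold = 37
Final: stock = 27, total_sold = 37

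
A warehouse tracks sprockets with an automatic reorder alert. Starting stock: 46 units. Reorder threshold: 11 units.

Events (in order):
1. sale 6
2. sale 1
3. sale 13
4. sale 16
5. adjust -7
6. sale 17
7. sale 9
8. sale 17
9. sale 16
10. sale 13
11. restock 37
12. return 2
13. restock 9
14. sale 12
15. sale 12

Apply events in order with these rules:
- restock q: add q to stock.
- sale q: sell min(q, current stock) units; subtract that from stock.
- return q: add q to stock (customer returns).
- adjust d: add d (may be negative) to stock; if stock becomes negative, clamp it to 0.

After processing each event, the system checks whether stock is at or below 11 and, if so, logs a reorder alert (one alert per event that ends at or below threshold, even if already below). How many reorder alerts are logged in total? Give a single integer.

Answer: 7

Derivation:
Processing events:
Start: stock = 46
  Event 1 (sale 6): sell min(6,46)=6. stock: 46 - 6 = 40. total_sold = 6
  Event 2 (sale 1): sell min(1,40)=1. stock: 40 - 1 = 39. total_sold = 7
  Event 3 (sale 13): sell min(13,39)=13. stock: 39 - 13 = 26. total_sold = 20
  Event 4 (sale 16): sell min(16,26)=16. stock: 26 - 16 = 10. total_sold = 36
  Event 5 (adjust -7): 10 + -7 = 3
  Event 6 (sale 17): sell min(17,3)=3. stock: 3 - 3 = 0. total_sold = 39
  Event 7 (sale 9): sell min(9,0)=0. stock: 0 - 0 = 0. total_sold = 39
  Event 8 (sale 17): sell min(17,0)=0. stock: 0 - 0 = 0. total_sold = 39
  Event 9 (sale 16): sell min(16,0)=0. stock: 0 - 0 = 0. total_sold = 39
  Event 10 (sale 13): sell min(13,0)=0. stock: 0 - 0 = 0. total_sold = 39
  Event 11 (restock 37): 0 + 37 = 37
  Event 12 (return 2): 37 + 2 = 39
  Event 13 (restock 9): 39 + 9 = 48
  Event 14 (sale 12): sell min(12,48)=12. stock: 48 - 12 = 36. total_sold = 51
  Event 15 (sale 12): sell min(12,36)=12. stock: 36 - 12 = 24. total_sold = 63
Final: stock = 24, total_sold = 63

Checking against threshold 11:
  After event 1: stock=40 > 11
  After event 2: stock=39 > 11
  After event 3: stock=26 > 11
  After event 4: stock=10 <= 11 -> ALERT
  After event 5: stock=3 <= 11 -> ALERT
  After event 6: stock=0 <= 11 -> ALERT
  After event 7: stock=0 <= 11 -> ALERT
  After event 8: stock=0 <= 11 -> ALERT
  After event 9: stock=0 <= 11 -> ALERT
  After event 10: stock=0 <= 11 -> ALERT
  After event 11: stock=37 > 11
  After event 12: stock=39 > 11
  After event 13: stock=48 > 11
  After event 14: stock=36 > 11
  After event 15: stock=24 > 11
Alert events: [4, 5, 6, 7, 8, 9, 10]. Count = 7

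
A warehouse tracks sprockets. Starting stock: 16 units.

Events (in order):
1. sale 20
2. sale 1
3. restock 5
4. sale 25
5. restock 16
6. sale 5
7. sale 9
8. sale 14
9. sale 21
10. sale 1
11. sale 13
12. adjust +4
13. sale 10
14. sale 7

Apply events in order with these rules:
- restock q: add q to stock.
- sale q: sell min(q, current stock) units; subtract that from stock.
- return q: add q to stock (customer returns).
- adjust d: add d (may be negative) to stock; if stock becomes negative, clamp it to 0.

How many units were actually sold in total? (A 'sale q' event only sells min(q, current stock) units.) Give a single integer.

Processing events:
Start: stock = 16
  Event 1 (sale 20): sell min(20,16)=16. stock: 16 - 16 = 0. total_sold = 16
  Event 2 (sale 1): sell min(1,0)=0. stock: 0 - 0 = 0. total_sold = 16
  Event 3 (restock 5): 0 + 5 = 5
  Event 4 (sale 25): sell min(25,5)=5. stock: 5 - 5 = 0. total_sold = 21
  Event 5 (restock 16): 0 + 16 = 16
  Event 6 (sale 5): sell min(5,16)=5. stock: 16 - 5 = 11. total_sold = 26
  Event 7 (sale 9): sell min(9,11)=9. stock: 11 - 9 = 2. total_sold = 35
  Event 8 (sale 14): sell min(14,2)=2. stock: 2 - 2 = 0. total_sold = 37
  Event 9 (sale 21): sell min(21,0)=0. stock: 0 - 0 = 0. total_sold = 37
  Event 10 (sale 1): sell min(1,0)=0. stock: 0 - 0 = 0. total_sold = 37
  Event 11 (sale 13): sell min(13,0)=0. stock: 0 - 0 = 0. total_sold = 37
  Event 12 (adjust +4): 0 + 4 = 4
  Event 13 (sale 10): sell min(10,4)=4. stock: 4 - 4 = 0. total_sold = 41
  Event 14 (sale 7): sell min(7,0)=0. stock: 0 - 0 = 0. total_sold = 41
Final: stock = 0, total_sold = 41

Answer: 41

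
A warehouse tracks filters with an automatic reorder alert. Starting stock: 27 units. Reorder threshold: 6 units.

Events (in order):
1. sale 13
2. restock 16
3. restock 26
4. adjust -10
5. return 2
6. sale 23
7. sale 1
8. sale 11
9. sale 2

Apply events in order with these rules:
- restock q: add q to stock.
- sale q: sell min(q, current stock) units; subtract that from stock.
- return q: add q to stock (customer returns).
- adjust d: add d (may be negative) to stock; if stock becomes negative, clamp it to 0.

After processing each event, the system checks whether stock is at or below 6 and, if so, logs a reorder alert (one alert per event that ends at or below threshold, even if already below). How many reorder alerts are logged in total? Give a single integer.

Answer: 0

Derivation:
Processing events:
Start: stock = 27
  Event 1 (sale 13): sell min(13,27)=13. stock: 27 - 13 = 14. total_sold = 13
  Event 2 (restock 16): 14 + 16 = 30
  Event 3 (restock 26): 30 + 26 = 56
  Event 4 (adjust -10): 56 + -10 = 46
  Event 5 (return 2): 46 + 2 = 48
  Event 6 (sale 23): sell min(23,48)=23. stock: 48 - 23 = 25. total_sold = 36
  Event 7 (sale 1): sell min(1,25)=1. stock: 25 - 1 = 24. total_sold = 37
  Event 8 (sale 11): sell min(11,24)=11. stock: 24 - 11 = 13. total_sold = 48
  Event 9 (sale 2): sell min(2,13)=2. stock: 13 - 2 = 11. total_sold = 50
Final: stock = 11, total_sold = 50

Checking against threshold 6:
  After event 1: stock=14 > 6
  After event 2: stock=30 > 6
  After event 3: stock=56 > 6
  After event 4: stock=46 > 6
  After event 5: stock=48 > 6
  After event 6: stock=25 > 6
  After event 7: stock=24 > 6
  After event 8: stock=13 > 6
  After event 9: stock=11 > 6
Alert events: []. Count = 0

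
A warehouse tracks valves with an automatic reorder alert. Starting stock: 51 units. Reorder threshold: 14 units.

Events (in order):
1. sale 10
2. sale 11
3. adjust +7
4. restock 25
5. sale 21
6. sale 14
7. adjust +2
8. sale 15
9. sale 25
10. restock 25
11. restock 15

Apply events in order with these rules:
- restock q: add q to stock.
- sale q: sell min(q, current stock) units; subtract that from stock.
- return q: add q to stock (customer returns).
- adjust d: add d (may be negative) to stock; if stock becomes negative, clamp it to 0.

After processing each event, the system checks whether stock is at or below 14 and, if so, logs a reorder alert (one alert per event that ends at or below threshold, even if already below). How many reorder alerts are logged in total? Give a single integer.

Answer: 2

Derivation:
Processing events:
Start: stock = 51
  Event 1 (sale 10): sell min(10,51)=10. stock: 51 - 10 = 41. total_sold = 10
  Event 2 (sale 11): sell min(11,41)=11. stock: 41 - 11 = 30. total_sold = 21
  Event 3 (adjust +7): 30 + 7 = 37
  Event 4 (restock 25): 37 + 25 = 62
  Event 5 (sale 21): sell min(21,62)=21. stock: 62 - 21 = 41. total_sold = 42
  Event 6 (sale 14): sell min(14,41)=14. stock: 41 - 14 = 27. total_sold = 56
  Event 7 (adjust +2): 27 + 2 = 29
  Event 8 (sale 15): sell min(15,29)=15. stock: 29 - 15 = 14. total_sold = 71
  Event 9 (sale 25): sell min(25,14)=14. stock: 14 - 14 = 0. total_sold = 85
  Event 10 (restock 25): 0 + 25 = 25
  Event 11 (restock 15): 25 + 15 = 40
Final: stock = 40, total_sold = 85

Checking against threshold 14:
  After event 1: stock=41 > 14
  After event 2: stock=30 > 14
  After event 3: stock=37 > 14
  After event 4: stock=62 > 14
  After event 5: stock=41 > 14
  After event 6: stock=27 > 14
  After event 7: stock=29 > 14
  After event 8: stock=14 <= 14 -> ALERT
  After event 9: stock=0 <= 14 -> ALERT
  After event 10: stock=25 > 14
  After event 11: stock=40 > 14
Alert events: [8, 9]. Count = 2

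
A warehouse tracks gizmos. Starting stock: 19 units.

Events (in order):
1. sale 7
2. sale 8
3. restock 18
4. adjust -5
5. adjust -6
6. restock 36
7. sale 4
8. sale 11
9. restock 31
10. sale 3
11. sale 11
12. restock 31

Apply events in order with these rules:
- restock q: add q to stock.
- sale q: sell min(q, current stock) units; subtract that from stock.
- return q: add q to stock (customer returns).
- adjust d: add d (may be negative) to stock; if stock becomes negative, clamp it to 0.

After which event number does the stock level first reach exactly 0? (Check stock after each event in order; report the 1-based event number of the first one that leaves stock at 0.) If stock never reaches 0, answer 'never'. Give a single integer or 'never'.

Answer: never

Derivation:
Processing events:
Start: stock = 19
  Event 1 (sale 7): sell min(7,19)=7. stock: 19 - 7 = 12. total_sold = 7
  Event 2 (sale 8): sell min(8,12)=8. stock: 12 - 8 = 4. total_sold = 15
  Event 3 (restock 18): 4 + 18 = 22
  Event 4 (adjust -5): 22 + -5 = 17
  Event 5 (adjust -6): 17 + -6 = 11
  Event 6 (restock 36): 11 + 36 = 47
  Event 7 (sale 4): sell min(4,47)=4. stock: 47 - 4 = 43. total_sold = 19
  Event 8 (sale 11): sell min(11,43)=11. stock: 43 - 11 = 32. total_sold = 30
  Event 9 (restock 31): 32 + 31 = 63
  Event 10 (sale 3): sell min(3,63)=3. stock: 63 - 3 = 60. total_sold = 33
  Event 11 (sale 11): sell min(11,60)=11. stock: 60 - 11 = 49. total_sold = 44
  Event 12 (restock 31): 49 + 31 = 80
Final: stock = 80, total_sold = 44

Stock never reaches 0.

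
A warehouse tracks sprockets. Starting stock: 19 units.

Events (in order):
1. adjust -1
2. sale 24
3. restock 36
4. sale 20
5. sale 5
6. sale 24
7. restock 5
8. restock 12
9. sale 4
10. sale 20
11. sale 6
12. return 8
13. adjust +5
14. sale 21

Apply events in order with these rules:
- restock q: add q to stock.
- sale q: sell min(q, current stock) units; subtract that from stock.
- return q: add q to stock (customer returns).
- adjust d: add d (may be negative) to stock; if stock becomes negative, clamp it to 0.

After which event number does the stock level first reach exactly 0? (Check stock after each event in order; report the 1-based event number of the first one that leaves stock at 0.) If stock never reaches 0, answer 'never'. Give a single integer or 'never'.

Answer: 2

Derivation:
Processing events:
Start: stock = 19
  Event 1 (adjust -1): 19 + -1 = 18
  Event 2 (sale 24): sell min(24,18)=18. stock: 18 - 18 = 0. total_sold = 18
  Event 3 (restock 36): 0 + 36 = 36
  Event 4 (sale 20): sell min(20,36)=20. stock: 36 - 20 = 16. total_sold = 38
  Event 5 (sale 5): sell min(5,16)=5. stock: 16 - 5 = 11. total_sold = 43
  Event 6 (sale 24): sell min(24,11)=11. stock: 11 - 11 = 0. total_sold = 54
  Event 7 (restock 5): 0 + 5 = 5
  Event 8 (restock 12): 5 + 12 = 17
  Event 9 (sale 4): sell min(4,17)=4. stock: 17 - 4 = 13. total_sold = 58
  Event 10 (sale 20): sell min(20,13)=13. stock: 13 - 13 = 0. total_sold = 71
  Event 11 (sale 6): sell min(6,0)=0. stock: 0 - 0 = 0. total_sold = 71
  Event 12 (return 8): 0 + 8 = 8
  Event 13 (adjust +5): 8 + 5 = 13
  Event 14 (sale 21): sell min(21,13)=13. stock: 13 - 13 = 0. total_sold = 84
Final: stock = 0, total_sold = 84

First zero at event 2.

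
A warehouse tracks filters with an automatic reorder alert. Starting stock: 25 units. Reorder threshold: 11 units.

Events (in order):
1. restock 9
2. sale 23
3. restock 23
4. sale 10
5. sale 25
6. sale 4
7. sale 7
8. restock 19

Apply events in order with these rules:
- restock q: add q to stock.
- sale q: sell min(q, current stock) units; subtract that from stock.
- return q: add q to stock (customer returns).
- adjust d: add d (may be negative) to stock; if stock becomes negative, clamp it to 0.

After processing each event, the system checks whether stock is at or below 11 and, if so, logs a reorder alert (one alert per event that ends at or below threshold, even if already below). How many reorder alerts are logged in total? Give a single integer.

Processing events:
Start: stock = 25
  Event 1 (restock 9): 25 + 9 = 34
  Event 2 (sale 23): sell min(23,34)=23. stock: 34 - 23 = 11. total_sold = 23
  Event 3 (restock 23): 11 + 23 = 34
  Event 4 (sale 10): sell min(10,34)=10. stock: 34 - 10 = 24. total_sold = 33
  Event 5 (sale 25): sell min(25,24)=24. stock: 24 - 24 = 0. total_sold = 57
  Event 6 (sale 4): sell min(4,0)=0. stock: 0 - 0 = 0. total_sold = 57
  Event 7 (sale 7): sell min(7,0)=0. stock: 0 - 0 = 0. total_sold = 57
  Event 8 (restock 19): 0 + 19 = 19
Final: stock = 19, total_sold = 57

Checking against threshold 11:
  After event 1: stock=34 > 11
  After event 2: stock=11 <= 11 -> ALERT
  After event 3: stock=34 > 11
  After event 4: stock=24 > 11
  After event 5: stock=0 <= 11 -> ALERT
  After event 6: stock=0 <= 11 -> ALERT
  After event 7: stock=0 <= 11 -> ALERT
  After event 8: stock=19 > 11
Alert events: [2, 5, 6, 7]. Count = 4

Answer: 4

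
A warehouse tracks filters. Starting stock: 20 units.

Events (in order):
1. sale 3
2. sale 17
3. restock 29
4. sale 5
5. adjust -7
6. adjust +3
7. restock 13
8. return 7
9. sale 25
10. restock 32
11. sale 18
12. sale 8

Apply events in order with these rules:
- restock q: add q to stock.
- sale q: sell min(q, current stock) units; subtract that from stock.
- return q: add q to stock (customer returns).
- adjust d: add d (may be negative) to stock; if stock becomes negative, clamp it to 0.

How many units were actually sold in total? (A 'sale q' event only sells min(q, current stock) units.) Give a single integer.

Answer: 76

Derivation:
Processing events:
Start: stock = 20
  Event 1 (sale 3): sell min(3,20)=3. stock: 20 - 3 = 17. total_sold = 3
  Event 2 (sale 17): sell min(17,17)=17. stock: 17 - 17 = 0. total_sold = 20
  Event 3 (restock 29): 0 + 29 = 29
  Event 4 (sale 5): sell min(5,29)=5. stock: 29 - 5 = 24. total_sold = 25
  Event 5 (adjust -7): 24 + -7 = 17
  Event 6 (adjust +3): 17 + 3 = 20
  Event 7 (restock 13): 20 + 13 = 33
  Event 8 (return 7): 33 + 7 = 40
  Event 9 (sale 25): sell min(25,40)=25. stock: 40 - 25 = 15. total_sold = 50
  Event 10 (restock 32): 15 + 32 = 47
  Event 11 (sale 18): sell min(18,47)=18. stock: 47 - 18 = 29. total_sold = 68
  Event 12 (sale 8): sell min(8,29)=8. stock: 29 - 8 = 21. total_sold = 76
Final: stock = 21, total_sold = 76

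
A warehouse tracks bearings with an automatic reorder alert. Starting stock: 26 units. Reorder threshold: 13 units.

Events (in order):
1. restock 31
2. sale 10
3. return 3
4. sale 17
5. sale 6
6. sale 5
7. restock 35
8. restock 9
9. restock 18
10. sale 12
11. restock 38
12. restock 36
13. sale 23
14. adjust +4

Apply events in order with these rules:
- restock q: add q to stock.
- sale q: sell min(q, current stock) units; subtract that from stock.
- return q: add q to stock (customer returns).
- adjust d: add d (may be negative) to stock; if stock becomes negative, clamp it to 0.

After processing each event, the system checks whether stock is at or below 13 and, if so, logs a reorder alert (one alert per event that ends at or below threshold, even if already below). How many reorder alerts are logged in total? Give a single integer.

Answer: 0

Derivation:
Processing events:
Start: stock = 26
  Event 1 (restock 31): 26 + 31 = 57
  Event 2 (sale 10): sell min(10,57)=10. stock: 57 - 10 = 47. total_sold = 10
  Event 3 (return 3): 47 + 3 = 50
  Event 4 (sale 17): sell min(17,50)=17. stock: 50 - 17 = 33. total_sold = 27
  Event 5 (sale 6): sell min(6,33)=6. stock: 33 - 6 = 27. total_sold = 33
  Event 6 (sale 5): sell min(5,27)=5. stock: 27 - 5 = 22. total_sold = 38
  Event 7 (restock 35): 22 + 35 = 57
  Event 8 (restock 9): 57 + 9 = 66
  Event 9 (restock 18): 66 + 18 = 84
  Event 10 (sale 12): sell min(12,84)=12. stock: 84 - 12 = 72. total_sold = 50
  Event 11 (restock 38): 72 + 38 = 110
  Event 12 (restock 36): 110 + 36 = 146
  Event 13 (sale 23): sell min(23,146)=23. stock: 146 - 23 = 123. total_sold = 73
  Event 14 (adjust +4): 123 + 4 = 127
Final: stock = 127, total_sold = 73

Checking against threshold 13:
  After event 1: stock=57 > 13
  After event 2: stock=47 > 13
  After event 3: stock=50 > 13
  After event 4: stock=33 > 13
  After event 5: stock=27 > 13
  After event 6: stock=22 > 13
  After event 7: stock=57 > 13
  After event 8: stock=66 > 13
  After event 9: stock=84 > 13
  After event 10: stock=72 > 13
  After event 11: stock=110 > 13
  After event 12: stock=146 > 13
  After event 13: stock=123 > 13
  After event 14: stock=127 > 13
Alert events: []. Count = 0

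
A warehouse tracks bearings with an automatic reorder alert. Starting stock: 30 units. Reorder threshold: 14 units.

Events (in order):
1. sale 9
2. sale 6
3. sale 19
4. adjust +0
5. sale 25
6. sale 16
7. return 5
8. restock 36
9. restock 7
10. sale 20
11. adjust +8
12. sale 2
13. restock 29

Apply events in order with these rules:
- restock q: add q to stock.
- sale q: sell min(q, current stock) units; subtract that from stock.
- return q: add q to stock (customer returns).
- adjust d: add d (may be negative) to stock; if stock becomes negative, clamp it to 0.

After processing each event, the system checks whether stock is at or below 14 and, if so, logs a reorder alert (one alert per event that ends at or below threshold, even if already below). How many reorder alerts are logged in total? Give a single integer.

Processing events:
Start: stock = 30
  Event 1 (sale 9): sell min(9,30)=9. stock: 30 - 9 = 21. total_sold = 9
  Event 2 (sale 6): sell min(6,21)=6. stock: 21 - 6 = 15. total_sold = 15
  Event 3 (sale 19): sell min(19,15)=15. stock: 15 - 15 = 0. total_sold = 30
  Event 4 (adjust +0): 0 + 0 = 0
  Event 5 (sale 25): sell min(25,0)=0. stock: 0 - 0 = 0. total_sold = 30
  Event 6 (sale 16): sell min(16,0)=0. stock: 0 - 0 = 0. total_sold = 30
  Event 7 (return 5): 0 + 5 = 5
  Event 8 (restock 36): 5 + 36 = 41
  Event 9 (restock 7): 41 + 7 = 48
  Event 10 (sale 20): sell min(20,48)=20. stock: 48 - 20 = 28. total_sold = 50
  Event 11 (adjust +8): 28 + 8 = 36
  Event 12 (sale 2): sell min(2,36)=2. stock: 36 - 2 = 34. total_sold = 52
  Event 13 (restock 29): 34 + 29 = 63
Final: stock = 63, total_sold = 52

Checking against threshold 14:
  After event 1: stock=21 > 14
  After event 2: stock=15 > 14
  After event 3: stock=0 <= 14 -> ALERT
  After event 4: stock=0 <= 14 -> ALERT
  After event 5: stock=0 <= 14 -> ALERT
  After event 6: stock=0 <= 14 -> ALERT
  After event 7: stock=5 <= 14 -> ALERT
  After event 8: stock=41 > 14
  After event 9: stock=48 > 14
  After event 10: stock=28 > 14
  After event 11: stock=36 > 14
  After event 12: stock=34 > 14
  After event 13: stock=63 > 14
Alert events: [3, 4, 5, 6, 7]. Count = 5

Answer: 5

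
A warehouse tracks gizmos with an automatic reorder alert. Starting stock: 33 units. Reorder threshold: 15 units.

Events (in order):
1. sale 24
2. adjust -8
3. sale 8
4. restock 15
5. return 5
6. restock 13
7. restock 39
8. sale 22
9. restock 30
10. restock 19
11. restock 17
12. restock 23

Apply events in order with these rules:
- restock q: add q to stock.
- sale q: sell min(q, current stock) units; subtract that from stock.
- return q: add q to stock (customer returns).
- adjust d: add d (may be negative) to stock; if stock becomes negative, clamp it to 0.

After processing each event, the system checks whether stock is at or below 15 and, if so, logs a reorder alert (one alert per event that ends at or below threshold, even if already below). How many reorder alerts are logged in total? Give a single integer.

Answer: 4

Derivation:
Processing events:
Start: stock = 33
  Event 1 (sale 24): sell min(24,33)=24. stock: 33 - 24 = 9. total_sold = 24
  Event 2 (adjust -8): 9 + -8 = 1
  Event 3 (sale 8): sell min(8,1)=1. stock: 1 - 1 = 0. total_sold = 25
  Event 4 (restock 15): 0 + 15 = 15
  Event 5 (return 5): 15 + 5 = 20
  Event 6 (restock 13): 20 + 13 = 33
  Event 7 (restock 39): 33 + 39 = 72
  Event 8 (sale 22): sell min(22,72)=22. stock: 72 - 22 = 50. total_sold = 47
  Event 9 (restock 30): 50 + 30 = 80
  Event 10 (restock 19): 80 + 19 = 99
  Event 11 (restock 17): 99 + 17 = 116
  Event 12 (restock 23): 116 + 23 = 139
Final: stock = 139, total_sold = 47

Checking against threshold 15:
  After event 1: stock=9 <= 15 -> ALERT
  After event 2: stock=1 <= 15 -> ALERT
  After event 3: stock=0 <= 15 -> ALERT
  After event 4: stock=15 <= 15 -> ALERT
  After event 5: stock=20 > 15
  After event 6: stock=33 > 15
  After event 7: stock=72 > 15
  After event 8: stock=50 > 15
  After event 9: stock=80 > 15
  After event 10: stock=99 > 15
  After event 11: stock=116 > 15
  After event 12: stock=139 > 15
Alert events: [1, 2, 3, 4]. Count = 4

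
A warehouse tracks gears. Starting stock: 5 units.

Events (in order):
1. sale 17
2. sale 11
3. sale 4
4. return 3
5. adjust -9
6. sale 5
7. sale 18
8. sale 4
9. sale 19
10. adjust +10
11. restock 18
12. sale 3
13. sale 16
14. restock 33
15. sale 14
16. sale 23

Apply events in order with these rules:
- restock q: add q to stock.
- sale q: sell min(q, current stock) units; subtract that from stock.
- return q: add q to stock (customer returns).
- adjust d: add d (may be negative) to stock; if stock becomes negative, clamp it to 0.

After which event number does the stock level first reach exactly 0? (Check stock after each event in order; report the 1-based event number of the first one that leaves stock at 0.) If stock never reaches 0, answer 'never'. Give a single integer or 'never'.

Answer: 1

Derivation:
Processing events:
Start: stock = 5
  Event 1 (sale 17): sell min(17,5)=5. stock: 5 - 5 = 0. total_sold = 5
  Event 2 (sale 11): sell min(11,0)=0. stock: 0 - 0 = 0. total_sold = 5
  Event 3 (sale 4): sell min(4,0)=0. stock: 0 - 0 = 0. total_sold = 5
  Event 4 (return 3): 0 + 3 = 3
  Event 5 (adjust -9): 3 + -9 = 0 (clamped to 0)
  Event 6 (sale 5): sell min(5,0)=0. stock: 0 - 0 = 0. total_sold = 5
  Event 7 (sale 18): sell min(18,0)=0. stock: 0 - 0 = 0. total_sold = 5
  Event 8 (sale 4): sell min(4,0)=0. stock: 0 - 0 = 0. total_sold = 5
  Event 9 (sale 19): sell min(19,0)=0. stock: 0 - 0 = 0. total_sold = 5
  Event 10 (adjust +10): 0 + 10 = 10
  Event 11 (restock 18): 10 + 18 = 28
  Event 12 (sale 3): sell min(3,28)=3. stock: 28 - 3 = 25. total_sold = 8
  Event 13 (sale 16): sell min(16,25)=16. stock: 25 - 16 = 9. total_sold = 24
  Event 14 (restock 33): 9 + 33 = 42
  Event 15 (sale 14): sell min(14,42)=14. stock: 42 - 14 = 28. total_sold = 38
  Event 16 (sale 23): sell min(23,28)=23. stock: 28 - 23 = 5. total_sold = 61
Final: stock = 5, total_sold = 61

First zero at event 1.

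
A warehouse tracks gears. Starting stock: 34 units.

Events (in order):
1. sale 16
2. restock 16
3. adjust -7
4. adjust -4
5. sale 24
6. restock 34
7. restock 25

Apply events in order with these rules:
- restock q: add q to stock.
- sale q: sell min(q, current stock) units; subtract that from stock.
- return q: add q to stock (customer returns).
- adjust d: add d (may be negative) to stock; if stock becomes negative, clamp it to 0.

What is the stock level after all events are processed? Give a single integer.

Processing events:
Start: stock = 34
  Event 1 (sale 16): sell min(16,34)=16. stock: 34 - 16 = 18. total_sold = 16
  Event 2 (restock 16): 18 + 16 = 34
  Event 3 (adjust -7): 34 + -7 = 27
  Event 4 (adjust -4): 27 + -4 = 23
  Event 5 (sale 24): sell min(24,23)=23. stock: 23 - 23 = 0. total_sold = 39
  Event 6 (restock 34): 0 + 34 = 34
  Event 7 (restock 25): 34 + 25 = 59
Final: stock = 59, total_sold = 39

Answer: 59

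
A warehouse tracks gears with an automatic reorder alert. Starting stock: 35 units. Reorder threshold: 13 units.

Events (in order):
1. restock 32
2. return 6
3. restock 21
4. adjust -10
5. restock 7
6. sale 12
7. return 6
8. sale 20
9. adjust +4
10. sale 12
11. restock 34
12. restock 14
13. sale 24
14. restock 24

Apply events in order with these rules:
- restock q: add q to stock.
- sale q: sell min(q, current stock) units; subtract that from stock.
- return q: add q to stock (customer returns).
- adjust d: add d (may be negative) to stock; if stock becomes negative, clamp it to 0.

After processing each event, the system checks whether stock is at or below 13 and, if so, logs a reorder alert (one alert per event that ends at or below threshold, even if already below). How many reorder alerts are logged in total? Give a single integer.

Answer: 0

Derivation:
Processing events:
Start: stock = 35
  Event 1 (restock 32): 35 + 32 = 67
  Event 2 (return 6): 67 + 6 = 73
  Event 3 (restock 21): 73 + 21 = 94
  Event 4 (adjust -10): 94 + -10 = 84
  Event 5 (restock 7): 84 + 7 = 91
  Event 6 (sale 12): sell min(12,91)=12. stock: 91 - 12 = 79. total_sold = 12
  Event 7 (return 6): 79 + 6 = 85
  Event 8 (sale 20): sell min(20,85)=20. stock: 85 - 20 = 65. total_sold = 32
  Event 9 (adjust +4): 65 + 4 = 69
  Event 10 (sale 12): sell min(12,69)=12. stock: 69 - 12 = 57. total_sold = 44
  Event 11 (restock 34): 57 + 34 = 91
  Event 12 (restock 14): 91 + 14 = 105
  Event 13 (sale 24): sell min(24,105)=24. stock: 105 - 24 = 81. total_sold = 68
  Event 14 (restock 24): 81 + 24 = 105
Final: stock = 105, total_sold = 68

Checking against threshold 13:
  After event 1: stock=67 > 13
  After event 2: stock=73 > 13
  After event 3: stock=94 > 13
  After event 4: stock=84 > 13
  After event 5: stock=91 > 13
  After event 6: stock=79 > 13
  After event 7: stock=85 > 13
  After event 8: stock=65 > 13
  After event 9: stock=69 > 13
  After event 10: stock=57 > 13
  After event 11: stock=91 > 13
  After event 12: stock=105 > 13
  After event 13: stock=81 > 13
  After event 14: stock=105 > 13
Alert events: []. Count = 0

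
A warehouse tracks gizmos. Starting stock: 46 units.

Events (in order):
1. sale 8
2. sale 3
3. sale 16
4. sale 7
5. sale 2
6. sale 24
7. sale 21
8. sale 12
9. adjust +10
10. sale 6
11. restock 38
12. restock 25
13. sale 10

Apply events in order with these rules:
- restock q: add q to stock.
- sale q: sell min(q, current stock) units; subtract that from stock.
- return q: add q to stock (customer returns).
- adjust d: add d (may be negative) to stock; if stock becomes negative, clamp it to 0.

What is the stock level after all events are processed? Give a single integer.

Answer: 57

Derivation:
Processing events:
Start: stock = 46
  Event 1 (sale 8): sell min(8,46)=8. stock: 46 - 8 = 38. total_sold = 8
  Event 2 (sale 3): sell min(3,38)=3. stock: 38 - 3 = 35. total_sold = 11
  Event 3 (sale 16): sell min(16,35)=16. stock: 35 - 16 = 19. total_sold = 27
  Event 4 (sale 7): sell min(7,19)=7. stock: 19 - 7 = 12. total_sold = 34
  Event 5 (sale 2): sell min(2,12)=2. stock: 12 - 2 = 10. total_sold = 36
  Event 6 (sale 24): sell min(24,10)=10. stock: 10 - 10 = 0. total_sold = 46
  Event 7 (sale 21): sell min(21,0)=0. stock: 0 - 0 = 0. total_sold = 46
  Event 8 (sale 12): sell min(12,0)=0. stock: 0 - 0 = 0. total_sold = 46
  Event 9 (adjust +10): 0 + 10 = 10
  Event 10 (sale 6): sell min(6,10)=6. stock: 10 - 6 = 4. total_sold = 52
  Event 11 (restock 38): 4 + 38 = 42
  Event 12 (restock 25): 42 + 25 = 67
  Event 13 (sale 10): sell min(10,67)=10. stock: 67 - 10 = 57. total_sold = 62
Final: stock = 57, total_sold = 62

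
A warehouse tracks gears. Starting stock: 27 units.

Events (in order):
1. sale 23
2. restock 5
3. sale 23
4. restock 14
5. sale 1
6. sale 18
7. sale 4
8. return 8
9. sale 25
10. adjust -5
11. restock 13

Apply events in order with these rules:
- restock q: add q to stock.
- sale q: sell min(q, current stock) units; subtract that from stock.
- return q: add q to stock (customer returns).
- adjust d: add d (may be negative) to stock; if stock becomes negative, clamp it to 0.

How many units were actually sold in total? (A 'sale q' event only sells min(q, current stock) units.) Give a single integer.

Answer: 54

Derivation:
Processing events:
Start: stock = 27
  Event 1 (sale 23): sell min(23,27)=23. stock: 27 - 23 = 4. total_sold = 23
  Event 2 (restock 5): 4 + 5 = 9
  Event 3 (sale 23): sell min(23,9)=9. stock: 9 - 9 = 0. total_sold = 32
  Event 4 (restock 14): 0 + 14 = 14
  Event 5 (sale 1): sell min(1,14)=1. stock: 14 - 1 = 13. total_sold = 33
  Event 6 (sale 18): sell min(18,13)=13. stock: 13 - 13 = 0. total_sold = 46
  Event 7 (sale 4): sell min(4,0)=0. stock: 0 - 0 = 0. total_sold = 46
  Event 8 (return 8): 0 + 8 = 8
  Event 9 (sale 25): sell min(25,8)=8. stock: 8 - 8 = 0. total_sold = 54
  Event 10 (adjust -5): 0 + -5 = 0 (clamped to 0)
  Event 11 (restock 13): 0 + 13 = 13
Final: stock = 13, total_sold = 54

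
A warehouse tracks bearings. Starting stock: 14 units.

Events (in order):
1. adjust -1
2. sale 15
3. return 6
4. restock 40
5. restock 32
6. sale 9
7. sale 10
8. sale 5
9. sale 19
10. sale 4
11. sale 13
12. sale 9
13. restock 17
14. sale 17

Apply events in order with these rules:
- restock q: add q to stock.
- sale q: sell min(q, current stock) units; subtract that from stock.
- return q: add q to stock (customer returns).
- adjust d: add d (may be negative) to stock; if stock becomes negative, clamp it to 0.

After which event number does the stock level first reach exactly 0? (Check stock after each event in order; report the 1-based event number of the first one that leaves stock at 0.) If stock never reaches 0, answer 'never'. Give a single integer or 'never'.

Answer: 2

Derivation:
Processing events:
Start: stock = 14
  Event 1 (adjust -1): 14 + -1 = 13
  Event 2 (sale 15): sell min(15,13)=13. stock: 13 - 13 = 0. total_sold = 13
  Event 3 (return 6): 0 + 6 = 6
  Event 4 (restock 40): 6 + 40 = 46
  Event 5 (restock 32): 46 + 32 = 78
  Event 6 (sale 9): sell min(9,78)=9. stock: 78 - 9 = 69. total_sold = 22
  Event 7 (sale 10): sell min(10,69)=10. stock: 69 - 10 = 59. total_sold = 32
  Event 8 (sale 5): sell min(5,59)=5. stock: 59 - 5 = 54. total_sold = 37
  Event 9 (sale 19): sell min(19,54)=19. stock: 54 - 19 = 35. total_sold = 56
  Event 10 (sale 4): sell min(4,35)=4. stock: 35 - 4 = 31. total_sold = 60
  Event 11 (sale 13): sell min(13,31)=13. stock: 31 - 13 = 18. total_sold = 73
  Event 12 (sale 9): sell min(9,18)=9. stock: 18 - 9 = 9. total_sold = 82
  Event 13 (restock 17): 9 + 17 = 26
  Event 14 (sale 17): sell min(17,26)=17. stock: 26 - 17 = 9. total_sold = 99
Final: stock = 9, total_sold = 99

First zero at event 2.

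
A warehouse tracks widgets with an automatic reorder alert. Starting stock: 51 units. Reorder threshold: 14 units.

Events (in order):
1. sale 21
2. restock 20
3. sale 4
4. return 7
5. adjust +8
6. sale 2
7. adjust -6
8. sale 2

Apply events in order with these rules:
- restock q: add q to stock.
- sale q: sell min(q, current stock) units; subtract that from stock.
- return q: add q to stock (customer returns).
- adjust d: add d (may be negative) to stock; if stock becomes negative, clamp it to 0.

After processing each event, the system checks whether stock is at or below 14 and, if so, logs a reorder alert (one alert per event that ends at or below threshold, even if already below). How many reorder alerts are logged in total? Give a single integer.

Answer: 0

Derivation:
Processing events:
Start: stock = 51
  Event 1 (sale 21): sell min(21,51)=21. stock: 51 - 21 = 30. total_sold = 21
  Event 2 (restock 20): 30 + 20 = 50
  Event 3 (sale 4): sell min(4,50)=4. stock: 50 - 4 = 46. total_sold = 25
  Event 4 (return 7): 46 + 7 = 53
  Event 5 (adjust +8): 53 + 8 = 61
  Event 6 (sale 2): sell min(2,61)=2. stock: 61 - 2 = 59. total_sold = 27
  Event 7 (adjust -6): 59 + -6 = 53
  Event 8 (sale 2): sell min(2,53)=2. stock: 53 - 2 = 51. total_sold = 29
Final: stock = 51, total_sold = 29

Checking against threshold 14:
  After event 1: stock=30 > 14
  After event 2: stock=50 > 14
  After event 3: stock=46 > 14
  After event 4: stock=53 > 14
  After event 5: stock=61 > 14
  After event 6: stock=59 > 14
  After event 7: stock=53 > 14
  After event 8: stock=51 > 14
Alert events: []. Count = 0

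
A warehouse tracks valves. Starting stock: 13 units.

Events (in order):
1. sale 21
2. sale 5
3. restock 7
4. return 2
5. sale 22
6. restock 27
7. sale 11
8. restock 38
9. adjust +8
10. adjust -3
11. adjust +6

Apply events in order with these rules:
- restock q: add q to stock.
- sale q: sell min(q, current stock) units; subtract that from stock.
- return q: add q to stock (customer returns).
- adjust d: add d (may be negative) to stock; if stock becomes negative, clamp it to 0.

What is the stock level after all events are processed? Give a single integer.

Answer: 65

Derivation:
Processing events:
Start: stock = 13
  Event 1 (sale 21): sell min(21,13)=13. stock: 13 - 13 = 0. total_sold = 13
  Event 2 (sale 5): sell min(5,0)=0. stock: 0 - 0 = 0. total_sold = 13
  Event 3 (restock 7): 0 + 7 = 7
  Event 4 (return 2): 7 + 2 = 9
  Event 5 (sale 22): sell min(22,9)=9. stock: 9 - 9 = 0. total_sold = 22
  Event 6 (restock 27): 0 + 27 = 27
  Event 7 (sale 11): sell min(11,27)=11. stock: 27 - 11 = 16. total_sold = 33
  Event 8 (restock 38): 16 + 38 = 54
  Event 9 (adjust +8): 54 + 8 = 62
  Event 10 (adjust -3): 62 + -3 = 59
  Event 11 (adjust +6): 59 + 6 = 65
Final: stock = 65, total_sold = 33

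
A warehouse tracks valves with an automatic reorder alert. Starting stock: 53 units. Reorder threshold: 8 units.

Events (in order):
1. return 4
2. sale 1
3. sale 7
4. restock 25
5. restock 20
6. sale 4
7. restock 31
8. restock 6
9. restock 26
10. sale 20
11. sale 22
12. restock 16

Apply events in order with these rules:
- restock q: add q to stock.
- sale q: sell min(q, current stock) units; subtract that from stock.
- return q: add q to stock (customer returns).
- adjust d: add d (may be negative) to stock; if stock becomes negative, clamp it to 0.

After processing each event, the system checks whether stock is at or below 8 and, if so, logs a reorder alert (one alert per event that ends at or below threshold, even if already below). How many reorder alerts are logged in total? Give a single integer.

Answer: 0

Derivation:
Processing events:
Start: stock = 53
  Event 1 (return 4): 53 + 4 = 57
  Event 2 (sale 1): sell min(1,57)=1. stock: 57 - 1 = 56. total_sold = 1
  Event 3 (sale 7): sell min(7,56)=7. stock: 56 - 7 = 49. total_sold = 8
  Event 4 (restock 25): 49 + 25 = 74
  Event 5 (restock 20): 74 + 20 = 94
  Event 6 (sale 4): sell min(4,94)=4. stock: 94 - 4 = 90. total_sold = 12
  Event 7 (restock 31): 90 + 31 = 121
  Event 8 (restock 6): 121 + 6 = 127
  Event 9 (restock 26): 127 + 26 = 153
  Event 10 (sale 20): sell min(20,153)=20. stock: 153 - 20 = 133. total_sold = 32
  Event 11 (sale 22): sell min(22,133)=22. stock: 133 - 22 = 111. total_sold = 54
  Event 12 (restock 16): 111 + 16 = 127
Final: stock = 127, total_sold = 54

Checking against threshold 8:
  After event 1: stock=57 > 8
  After event 2: stock=56 > 8
  After event 3: stock=49 > 8
  After event 4: stock=74 > 8
  After event 5: stock=94 > 8
  After event 6: stock=90 > 8
  After event 7: stock=121 > 8
  After event 8: stock=127 > 8
  After event 9: stock=153 > 8
  After event 10: stock=133 > 8
  After event 11: stock=111 > 8
  After event 12: stock=127 > 8
Alert events: []. Count = 0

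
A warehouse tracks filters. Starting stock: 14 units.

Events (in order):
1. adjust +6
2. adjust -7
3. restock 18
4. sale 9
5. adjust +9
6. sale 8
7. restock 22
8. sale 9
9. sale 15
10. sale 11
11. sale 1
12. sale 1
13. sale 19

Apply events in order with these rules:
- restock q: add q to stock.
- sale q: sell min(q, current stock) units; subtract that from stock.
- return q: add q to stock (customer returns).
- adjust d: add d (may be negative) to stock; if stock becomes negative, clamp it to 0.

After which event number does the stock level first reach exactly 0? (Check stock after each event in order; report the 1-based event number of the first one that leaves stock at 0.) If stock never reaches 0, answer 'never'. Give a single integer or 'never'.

Answer: 13

Derivation:
Processing events:
Start: stock = 14
  Event 1 (adjust +6): 14 + 6 = 20
  Event 2 (adjust -7): 20 + -7 = 13
  Event 3 (restock 18): 13 + 18 = 31
  Event 4 (sale 9): sell min(9,31)=9. stock: 31 - 9 = 22. total_sold = 9
  Event 5 (adjust +9): 22 + 9 = 31
  Event 6 (sale 8): sell min(8,31)=8. stock: 31 - 8 = 23. total_sold = 17
  Event 7 (restock 22): 23 + 22 = 45
  Event 8 (sale 9): sell min(9,45)=9. stock: 45 - 9 = 36. total_sold = 26
  Event 9 (sale 15): sell min(15,36)=15. stock: 36 - 15 = 21. total_sold = 41
  Event 10 (sale 11): sell min(11,21)=11. stock: 21 - 11 = 10. total_sold = 52
  Event 11 (sale 1): sell min(1,10)=1. stock: 10 - 1 = 9. total_sold = 53
  Event 12 (sale 1): sell min(1,9)=1. stock: 9 - 1 = 8. total_sold = 54
  Event 13 (sale 19): sell min(19,8)=8. stock: 8 - 8 = 0. total_sold = 62
Final: stock = 0, total_sold = 62

First zero at event 13.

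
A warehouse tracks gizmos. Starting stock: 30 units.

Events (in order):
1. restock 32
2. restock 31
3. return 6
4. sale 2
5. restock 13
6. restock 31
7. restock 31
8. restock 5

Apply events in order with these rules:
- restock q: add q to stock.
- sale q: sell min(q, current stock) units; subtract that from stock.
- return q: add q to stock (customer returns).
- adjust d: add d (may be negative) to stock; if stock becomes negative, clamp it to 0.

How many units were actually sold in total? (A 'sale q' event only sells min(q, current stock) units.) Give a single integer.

Answer: 2

Derivation:
Processing events:
Start: stock = 30
  Event 1 (restock 32): 30 + 32 = 62
  Event 2 (restock 31): 62 + 31 = 93
  Event 3 (return 6): 93 + 6 = 99
  Event 4 (sale 2): sell min(2,99)=2. stock: 99 - 2 = 97. total_sold = 2
  Event 5 (restock 13): 97 + 13 = 110
  Event 6 (restock 31): 110 + 31 = 141
  Event 7 (restock 31): 141 + 31 = 172
  Event 8 (restock 5): 172 + 5 = 177
Final: stock = 177, total_sold = 2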